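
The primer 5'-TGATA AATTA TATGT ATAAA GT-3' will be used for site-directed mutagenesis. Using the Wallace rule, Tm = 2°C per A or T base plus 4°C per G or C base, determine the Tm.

C=0, T=9, G=3, A=10
So N_AT = 19 and N_GC = 3.
Tm = 4·3 + 2·19 = 12 + 38 = 50°C

50°C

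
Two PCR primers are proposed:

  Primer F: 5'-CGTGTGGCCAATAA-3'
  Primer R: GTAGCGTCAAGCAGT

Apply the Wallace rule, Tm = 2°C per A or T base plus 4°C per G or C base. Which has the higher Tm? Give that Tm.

Primer R, 46°C

Primer F: A+T=7, G+C=7 → Tm = 2(7)+4(7) = 42°C
Primer R: A+T=7, G+C=8 → Tm = 2(7)+4(8) = 46°C
42°C vs 46°C → primer R is higher.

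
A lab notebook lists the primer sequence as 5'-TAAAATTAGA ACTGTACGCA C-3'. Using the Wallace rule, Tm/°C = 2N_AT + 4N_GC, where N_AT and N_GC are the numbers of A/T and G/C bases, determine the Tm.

56°C

G=3, A=9, C=4, T=5
AT pairs contribute 14, GC pairs contribute 7.
Tm = 2(14) + 4(7) = 28 + 28 = 56°C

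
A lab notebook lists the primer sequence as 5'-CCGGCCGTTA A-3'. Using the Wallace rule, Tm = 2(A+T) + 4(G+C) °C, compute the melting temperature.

36°C

Counting bases: A=2, T=2, G=3, C=4
A+T = 4, G+C = 7
Tm = 2×4 + 4×7 = 36°C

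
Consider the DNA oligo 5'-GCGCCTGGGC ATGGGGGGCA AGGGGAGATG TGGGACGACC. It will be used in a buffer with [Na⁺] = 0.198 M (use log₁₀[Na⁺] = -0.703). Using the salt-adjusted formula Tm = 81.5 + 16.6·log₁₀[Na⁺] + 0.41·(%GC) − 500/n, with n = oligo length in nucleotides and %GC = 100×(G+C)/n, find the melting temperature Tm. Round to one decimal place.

87.1°C

Length n = 40. Base counts: A=7, T=4, C=8, G=21
G+C = 29, so %GC = 29/40 × 100 = 72.5%
Salt term: 16.6 × (-0.703) = -11.67
GC term: 0.41 × 72.5 = 29.725; length term: −500/40 = −12.5
Tm = 81.5 + (-11.67) + 29.725 − 12.5 = 87.055 → 87.1°C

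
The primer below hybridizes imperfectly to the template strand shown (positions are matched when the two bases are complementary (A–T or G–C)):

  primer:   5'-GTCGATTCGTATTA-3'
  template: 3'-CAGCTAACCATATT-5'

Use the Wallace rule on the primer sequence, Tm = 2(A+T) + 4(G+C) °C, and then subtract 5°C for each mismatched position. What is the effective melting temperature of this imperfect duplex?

Primer base counts: A=3, T=6, G=3, C=2 → A+T=9, G+C=5
Perfect-match Tm = 2(9) + 4(5) = 18 + 20 = 38°C
Mismatches (positions where the bases are not complementary): 2 (at positions 8, 13)
Effective Tm = 38 − 2×5 = 38 − 10 = 28°C

28°C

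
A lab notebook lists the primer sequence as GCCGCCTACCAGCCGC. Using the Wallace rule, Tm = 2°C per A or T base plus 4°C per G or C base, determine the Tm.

Scanning the sequence gives T=1, C=9, A=2, G=4.
A+T = 3, G+C = 13
Tm = 4·13 + 2·3 = 52 + 6 = 58°C

58°C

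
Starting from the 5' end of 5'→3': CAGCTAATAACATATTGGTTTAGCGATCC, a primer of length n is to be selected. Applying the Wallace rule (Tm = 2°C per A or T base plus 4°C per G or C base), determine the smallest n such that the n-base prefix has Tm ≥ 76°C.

First 27 bases: CAGCTAATAACATATTGGTTTAGCGAT → Tm = 72°C (< 76°C)
First 28 bases: CAGCTAATAACATATTGGTTTAGCGATC → Tm = 76°C (≥ 76°C)
Since every base adds ≥2°C, Tm only increases with n, so the threshold is first crossed at n = 28.

n = 28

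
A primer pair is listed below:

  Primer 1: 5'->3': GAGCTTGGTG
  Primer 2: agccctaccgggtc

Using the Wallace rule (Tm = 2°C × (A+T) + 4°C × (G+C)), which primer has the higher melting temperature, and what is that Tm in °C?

Primer 2, 48°C

Primer 1: A+T=4, G+C=6 → Tm = 2(4)+4(6) = 32°C
Primer 2: A+T=4, G+C=10 → Tm = 2(4)+4(10) = 48°C
32°C vs 48°C → primer 2 is higher.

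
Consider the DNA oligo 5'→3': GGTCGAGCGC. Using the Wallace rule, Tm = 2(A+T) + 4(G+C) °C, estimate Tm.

36°C

Base counts: G=5, C=3, T=1, A=1
A+T = 2, G+C = 8
Tm = 4·8 + 2·2 = 32 + 4 = 36°C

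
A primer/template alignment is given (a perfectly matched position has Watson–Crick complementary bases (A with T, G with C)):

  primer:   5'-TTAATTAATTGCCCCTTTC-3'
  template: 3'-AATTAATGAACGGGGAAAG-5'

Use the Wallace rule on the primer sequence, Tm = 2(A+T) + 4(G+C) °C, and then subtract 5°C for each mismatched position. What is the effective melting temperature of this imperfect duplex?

Primer base counts: A=4, T=9, G=1, C=5 → A+T=13, G+C=6
Perfect-match Tm = 2(13) + 4(6) = 26 + 24 = 50°C
Mismatches (positions where the bases are not complementary): 1 (at position 8)
Effective Tm = 50 − 1×5 = 50 − 5 = 45°C

45°C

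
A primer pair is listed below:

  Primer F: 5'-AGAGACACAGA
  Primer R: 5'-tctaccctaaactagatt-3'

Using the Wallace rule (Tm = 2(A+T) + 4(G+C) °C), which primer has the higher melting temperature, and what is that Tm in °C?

Primer F: A+T=6, G+C=5 → Tm = 2(6)+4(5) = 32°C
Primer R: A+T=12, G+C=6 → Tm = 2(12)+4(6) = 48°C
32°C vs 48°C → primer R is higher.

Primer R, 48°C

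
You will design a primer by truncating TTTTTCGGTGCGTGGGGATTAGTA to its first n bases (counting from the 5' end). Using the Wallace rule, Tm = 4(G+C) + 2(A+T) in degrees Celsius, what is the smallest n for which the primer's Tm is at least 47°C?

First 15 bases: TTTTTCGGTGCGTGG → Tm = 46°C (< 47°C)
First 16 bases: TTTTTCGGTGCGTGGG → Tm = 50°C (≥ 47°C)
Since every base adds ≥2°C, Tm only increases with n, so the threshold is first crossed at n = 16.

n = 16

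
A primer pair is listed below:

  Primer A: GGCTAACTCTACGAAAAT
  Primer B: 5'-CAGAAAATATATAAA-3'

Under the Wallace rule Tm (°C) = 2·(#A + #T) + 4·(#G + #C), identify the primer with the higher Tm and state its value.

Primer A, 50°C

Primer A: A+T=11, G+C=7 → Tm = 2(11)+4(7) = 50°C
Primer B: A+T=13, G+C=2 → Tm = 2(13)+4(2) = 34°C
50°C vs 34°C → primer A is higher.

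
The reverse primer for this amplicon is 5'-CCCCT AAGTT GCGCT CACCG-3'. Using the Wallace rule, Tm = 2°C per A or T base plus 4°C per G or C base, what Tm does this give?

66°C

T=4, C=9, G=4, A=3
AT pairs contribute 7, GC pairs contribute 13.
Tm = 2×7 + 4×13 = 66°C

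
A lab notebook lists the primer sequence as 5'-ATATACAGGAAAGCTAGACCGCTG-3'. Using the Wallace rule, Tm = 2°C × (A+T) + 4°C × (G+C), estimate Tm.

Base counts: T=4, A=9, G=6, C=5
So N_AT = 13 and N_GC = 11.
Tm = 4·11 + 2·13 = 44 + 26 = 70°C

70°C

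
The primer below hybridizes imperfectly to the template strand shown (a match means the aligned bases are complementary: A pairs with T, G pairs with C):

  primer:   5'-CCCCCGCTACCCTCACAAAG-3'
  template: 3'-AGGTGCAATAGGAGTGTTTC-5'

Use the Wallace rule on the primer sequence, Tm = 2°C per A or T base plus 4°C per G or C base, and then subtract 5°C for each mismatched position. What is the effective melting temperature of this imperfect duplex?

Primer base counts: A=5, T=2, G=2, C=11 → A+T=7, G+C=13
Perfect-match Tm = 2(7) + 4(13) = 14 + 52 = 66°C
Mismatches (positions where the bases are not complementary): 4 (at positions 1, 4, 7, 10)
Effective Tm = 66 − 4×5 = 66 − 20 = 46°C

46°C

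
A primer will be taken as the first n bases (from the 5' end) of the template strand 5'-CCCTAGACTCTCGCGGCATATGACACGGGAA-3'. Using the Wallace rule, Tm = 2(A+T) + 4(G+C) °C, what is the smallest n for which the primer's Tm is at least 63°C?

n = 20

First 19 bases: CCCTAGACTCTCGCGGCAT → Tm = 62°C (< 63°C)
First 20 bases: CCCTAGACTCTCGCGGCATA → Tm = 64°C (≥ 63°C)
Since every base adds ≥2°C, Tm only increases with n, so the threshold is first crossed at n = 20.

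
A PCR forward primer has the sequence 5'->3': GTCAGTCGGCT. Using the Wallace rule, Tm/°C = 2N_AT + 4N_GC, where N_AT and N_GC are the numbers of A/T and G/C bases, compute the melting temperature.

36°C

Base counts: T=3, A=1, C=3, G=4
AT pairs contribute 4, GC pairs contribute 7.
Tm = 2×4 + 4×7 = 36°C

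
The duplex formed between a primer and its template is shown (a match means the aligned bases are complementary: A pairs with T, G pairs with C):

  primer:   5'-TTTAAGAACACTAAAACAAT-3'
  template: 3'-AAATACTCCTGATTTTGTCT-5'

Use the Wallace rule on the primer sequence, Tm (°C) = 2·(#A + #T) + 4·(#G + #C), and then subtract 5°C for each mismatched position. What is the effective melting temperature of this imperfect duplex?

23°C

Primer base counts: A=11, T=5, G=1, C=3 → A+T=16, G+C=4
Perfect-match Tm = 2(16) + 4(4) = 32 + 16 = 48°C
Mismatches (positions where the bases are not complementary): 5 (at positions 5, 8, 9, 19, 20)
Effective Tm = 48 − 5×5 = 48 − 25 = 23°C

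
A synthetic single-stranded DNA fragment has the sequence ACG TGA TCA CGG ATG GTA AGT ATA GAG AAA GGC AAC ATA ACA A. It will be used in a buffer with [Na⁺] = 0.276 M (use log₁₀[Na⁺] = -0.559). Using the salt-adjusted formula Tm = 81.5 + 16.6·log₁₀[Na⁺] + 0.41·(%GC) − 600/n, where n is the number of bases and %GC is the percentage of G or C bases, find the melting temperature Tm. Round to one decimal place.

74.5°C

Length n = 43. A=19, T=7, C=6, G=11
G+C = 17, so %GC = 17/43 × 100 = 39.535%
Salt term: 16.6 × (-0.559) = -9.279
GC term: 0.41 × 39.535 = 16.209; length term: −600/43 = −13.953
Tm = 81.5 + (-9.279) + 16.209 − 13.953 = 74.477 → 74.5°C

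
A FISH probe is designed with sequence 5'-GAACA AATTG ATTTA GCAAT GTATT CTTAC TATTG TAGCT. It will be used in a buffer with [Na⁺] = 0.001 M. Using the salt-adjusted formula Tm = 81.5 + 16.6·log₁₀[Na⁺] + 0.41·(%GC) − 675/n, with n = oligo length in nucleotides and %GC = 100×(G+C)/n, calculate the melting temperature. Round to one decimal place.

Length n = 40. Counting bases: G=6, C=5, T=16, A=13
G+C = 11, so %GC = 11/40 × 100 = 27.5%
Salt term: 16.6 × (-3) = -49.8
GC term: 0.41 × 27.5 = 11.275; length term: −675/40 = −16.875
Tm = 81.5 + (-49.8) + 11.275 − 16.875 = 26.1 → 26.1°C

26.1°C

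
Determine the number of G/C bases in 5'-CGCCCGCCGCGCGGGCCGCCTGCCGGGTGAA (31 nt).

27

Counting bases: A=2, C=14, G=13, T=2
G+C = 13 + 14 = 27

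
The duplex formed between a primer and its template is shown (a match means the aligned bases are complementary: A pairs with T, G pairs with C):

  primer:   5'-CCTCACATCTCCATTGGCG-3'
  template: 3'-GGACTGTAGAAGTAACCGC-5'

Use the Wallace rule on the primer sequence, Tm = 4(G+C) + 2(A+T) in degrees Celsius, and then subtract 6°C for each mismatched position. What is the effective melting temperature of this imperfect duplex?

Primer base counts: A=3, T=5, G=3, C=8 → A+T=8, G+C=11
Perfect-match Tm = 2(8) + 4(11) = 16 + 44 = 60°C
Mismatches (positions where the bases are not complementary): 2 (at positions 4, 11)
Effective Tm = 60 − 2×6 = 60 − 12 = 48°C

48°C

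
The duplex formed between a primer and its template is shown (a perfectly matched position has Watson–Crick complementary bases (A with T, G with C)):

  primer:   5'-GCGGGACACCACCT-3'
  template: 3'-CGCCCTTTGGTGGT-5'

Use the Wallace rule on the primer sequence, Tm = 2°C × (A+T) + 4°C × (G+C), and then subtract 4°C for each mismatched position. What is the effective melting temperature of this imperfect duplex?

Primer base counts: A=3, T=1, G=4, C=6 → A+T=4, G+C=10
Perfect-match Tm = 2(4) + 4(10) = 8 + 40 = 48°C
Mismatches (positions where the bases are not complementary): 2 (at positions 7, 14)
Effective Tm = 48 − 2×4 = 48 − 8 = 40°C

40°C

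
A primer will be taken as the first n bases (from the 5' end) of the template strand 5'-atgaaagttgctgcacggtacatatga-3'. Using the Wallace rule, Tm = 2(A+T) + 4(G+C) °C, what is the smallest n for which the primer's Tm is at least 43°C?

First 15 bases: ATGAAAGTTGCTGCA → Tm = 42°C (< 43°C)
First 16 bases: ATGAAAGTTGCTGCAC → Tm = 46°C (≥ 43°C)
Since every base adds ≥2°C, Tm only increases with n, so the threshold is first crossed at n = 16.

n = 16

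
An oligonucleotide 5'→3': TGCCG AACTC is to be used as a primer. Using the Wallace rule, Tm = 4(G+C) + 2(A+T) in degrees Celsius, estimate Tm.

Counting bases: G=2, T=2, A=2, C=4
A+T = 4, G+C = 6
Tm = 2×4 + 4×6 = 32°C

32°C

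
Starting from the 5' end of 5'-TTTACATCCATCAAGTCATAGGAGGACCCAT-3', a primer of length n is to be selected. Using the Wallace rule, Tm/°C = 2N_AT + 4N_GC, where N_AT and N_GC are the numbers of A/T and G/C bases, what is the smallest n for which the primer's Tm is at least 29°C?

First 11 bases: TTTACATCCAT → Tm = 28°C (< 29°C)
First 12 bases: TTTACATCCATC → Tm = 32°C (≥ 29°C)
Each additional base adds 2°C (A/T) or 4°C (G/C), so Tm is non-decreasing in n; n = 12 is the first length to reach 29°C.

n = 12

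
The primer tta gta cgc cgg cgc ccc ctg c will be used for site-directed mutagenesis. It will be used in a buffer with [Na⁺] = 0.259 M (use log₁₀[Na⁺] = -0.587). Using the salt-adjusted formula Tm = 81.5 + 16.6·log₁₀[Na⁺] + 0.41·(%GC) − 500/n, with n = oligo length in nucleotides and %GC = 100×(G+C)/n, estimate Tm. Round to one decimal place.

78.8°C

Length n = 22. Base counts: G=6, A=2, C=10, T=4
G+C = 16, so %GC = 16/22 × 100 = 72.727%
Salt term: 16.6 × (-0.587) = -9.744
GC term: 0.41 × 72.727 = 29.818; length term: −500/22 = −22.727
Tm = 81.5 + (-9.744) + 29.818 − 22.727 = 78.847 → 78.8°C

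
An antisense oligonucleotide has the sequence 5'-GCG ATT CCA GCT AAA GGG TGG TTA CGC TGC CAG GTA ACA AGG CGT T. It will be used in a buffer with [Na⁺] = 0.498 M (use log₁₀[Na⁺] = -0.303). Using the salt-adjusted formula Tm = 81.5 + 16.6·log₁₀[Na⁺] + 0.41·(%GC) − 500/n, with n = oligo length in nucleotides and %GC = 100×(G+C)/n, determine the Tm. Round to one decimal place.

Length n = 46. Scanning the sequence gives C=10, A=11, G=15, T=10.
G+C = 25, so %GC = 25/46 × 100 = 54.348%
Salt term: 16.6 × (-0.303) = -5.03
GC term: 0.41 × 54.348 = 22.283; length term: −500/46 = −10.87
Tm = 81.5 + (-5.03) + 22.283 − 10.87 = 87.883 → 87.9°C

87.9°C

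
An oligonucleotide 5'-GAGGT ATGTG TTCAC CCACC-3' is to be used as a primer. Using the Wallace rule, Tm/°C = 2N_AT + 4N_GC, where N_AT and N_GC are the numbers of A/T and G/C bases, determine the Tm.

Counting bases: T=5, A=4, G=5, C=6
AT pairs contribute 9, GC pairs contribute 11.
Tm = 2(9) + 4(11) = 18 + 44 = 62°C

62°C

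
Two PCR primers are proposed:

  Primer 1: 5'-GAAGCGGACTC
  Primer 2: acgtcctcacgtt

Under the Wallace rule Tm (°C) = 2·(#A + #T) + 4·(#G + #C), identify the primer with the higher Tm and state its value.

Primer 2, 40°C

Primer 1: A+T=4, G+C=7 → Tm = 2(4)+4(7) = 36°C
Primer 2: A+T=6, G+C=7 → Tm = 2(6)+4(7) = 40°C
36°C vs 40°C → primer 2 is higher.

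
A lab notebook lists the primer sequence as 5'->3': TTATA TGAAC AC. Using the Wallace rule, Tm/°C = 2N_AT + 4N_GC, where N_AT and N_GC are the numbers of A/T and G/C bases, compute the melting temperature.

Base counts: G=1, C=2, T=4, A=5
AT pairs contribute 9, GC pairs contribute 3.
Tm = 2(9) + 4(3) = 18 + 12 = 30°C

30°C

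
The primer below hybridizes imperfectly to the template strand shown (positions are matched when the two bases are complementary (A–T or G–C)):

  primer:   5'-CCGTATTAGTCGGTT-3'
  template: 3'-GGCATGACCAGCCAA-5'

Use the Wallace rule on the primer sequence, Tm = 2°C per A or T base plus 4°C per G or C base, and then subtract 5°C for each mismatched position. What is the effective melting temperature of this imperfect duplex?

34°C

Primer base counts: A=2, T=6, G=4, C=3 → A+T=8, G+C=7
Perfect-match Tm = 2(8) + 4(7) = 16 + 28 = 44°C
Mismatches (positions where the bases are not complementary): 2 (at positions 6, 8)
Effective Tm = 44 − 2×5 = 44 − 10 = 34°C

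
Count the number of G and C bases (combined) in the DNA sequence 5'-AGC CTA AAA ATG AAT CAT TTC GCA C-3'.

Base counts: G=3, A=10, C=6, T=6
G+C = 3 + 6 = 9

9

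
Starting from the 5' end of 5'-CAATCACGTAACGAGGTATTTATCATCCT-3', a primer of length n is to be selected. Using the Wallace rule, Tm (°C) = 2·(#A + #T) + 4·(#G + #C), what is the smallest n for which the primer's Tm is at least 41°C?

n = 15

First 14 bases: CAATCACGTAACGA → Tm = 40°C (< 41°C)
First 15 bases: CAATCACGTAACGAG → Tm = 44°C (≥ 41°C)
Since every base adds ≥2°C, Tm only increases with n, so the threshold is first crossed at n = 15.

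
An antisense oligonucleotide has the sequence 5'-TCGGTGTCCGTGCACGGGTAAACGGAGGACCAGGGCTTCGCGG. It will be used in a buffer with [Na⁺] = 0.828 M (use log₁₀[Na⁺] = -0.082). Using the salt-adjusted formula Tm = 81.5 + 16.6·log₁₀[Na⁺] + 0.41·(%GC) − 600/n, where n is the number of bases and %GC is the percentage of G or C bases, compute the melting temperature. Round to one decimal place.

Length n = 43. Base counts: T=7, C=11, A=7, G=18
G+C = 29, so %GC = 29/43 × 100 = 67.442%
Salt term: 16.6 × (-0.082) = -1.361
GC term: 0.41 × 67.442 = 27.651; length term: −600/43 = −13.953
Tm = 81.5 + (-1.361) + 27.651 − 13.953 = 93.837 → 93.8°C

93.8°C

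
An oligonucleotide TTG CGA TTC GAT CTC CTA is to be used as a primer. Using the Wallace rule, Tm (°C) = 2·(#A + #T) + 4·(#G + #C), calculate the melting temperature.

Base counts: A=3, G=3, T=7, C=5
A+T = 10, G+C = 8
Tm = 2×10 + 4×8 = 52°C

52°C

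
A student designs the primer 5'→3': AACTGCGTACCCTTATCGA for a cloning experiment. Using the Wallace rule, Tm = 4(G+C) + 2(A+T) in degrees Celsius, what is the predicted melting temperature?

Counting bases: A=5, G=3, T=5, C=6
So N_AT = 10 and N_GC = 9.
Tm = 2×10 + 4×9 = 56°C

56°C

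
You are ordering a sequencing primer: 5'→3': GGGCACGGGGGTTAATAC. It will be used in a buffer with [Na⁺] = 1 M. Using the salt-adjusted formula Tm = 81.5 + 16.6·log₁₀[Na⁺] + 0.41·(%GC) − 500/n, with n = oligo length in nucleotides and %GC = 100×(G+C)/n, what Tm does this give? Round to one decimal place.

Length n = 18. T=3, A=4, G=8, C=3
G+C = 11, so %GC = 11/18 × 100 = 61.111%
Salt term: 16.6 × (0) = 0
GC term: 0.41 × 61.111 = 25.056; length term: −500/18 = −27.778
Tm = 81.5 + (0) + 25.056 − 27.778 = 78.778 → 78.8°C

78.8°C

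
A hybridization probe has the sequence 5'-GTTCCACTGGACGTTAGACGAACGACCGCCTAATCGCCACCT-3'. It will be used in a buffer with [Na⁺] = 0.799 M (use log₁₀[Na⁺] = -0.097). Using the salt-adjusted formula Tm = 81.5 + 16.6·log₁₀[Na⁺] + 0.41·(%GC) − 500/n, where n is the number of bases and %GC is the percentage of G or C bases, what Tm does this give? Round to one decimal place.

91.4°C

Length n = 42. Scanning the sequence gives A=10, T=8, G=9, C=15.
G+C = 24, so %GC = 24/42 × 100 = 57.143%
Salt term: 16.6 × (-0.097) = -1.61
GC term: 0.41 × 57.143 = 23.429; length term: −500/42 = −11.905
Tm = 81.5 + (-1.61) + 23.429 − 11.905 = 91.414 → 91.4°C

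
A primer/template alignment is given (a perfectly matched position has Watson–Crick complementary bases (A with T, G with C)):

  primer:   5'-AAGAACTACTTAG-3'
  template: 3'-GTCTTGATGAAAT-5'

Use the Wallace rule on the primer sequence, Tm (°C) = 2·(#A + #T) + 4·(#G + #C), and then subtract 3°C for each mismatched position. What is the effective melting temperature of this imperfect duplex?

25°C

Primer base counts: A=6, T=3, G=2, C=2 → A+T=9, G+C=4
Perfect-match Tm = 2(9) + 4(4) = 18 + 16 = 34°C
Mismatches (positions where the bases are not complementary): 3 (at positions 1, 12, 13)
Effective Tm = 34 − 3×3 = 34 − 9 = 25°C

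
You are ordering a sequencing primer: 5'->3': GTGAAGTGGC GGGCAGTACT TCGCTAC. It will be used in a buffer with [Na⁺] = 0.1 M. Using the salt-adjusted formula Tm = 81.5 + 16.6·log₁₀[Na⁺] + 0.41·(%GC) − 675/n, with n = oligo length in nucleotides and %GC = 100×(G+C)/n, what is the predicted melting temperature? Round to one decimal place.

64.2°C

Length n = 27. Base counts: G=10, C=6, T=6, A=5
G+C = 16, so %GC = 16/27 × 100 = 59.259%
Salt term: 16.6 × (-1) = -16.6
GC term: 0.41 × 59.259 = 24.296; length term: −675/27 = −25
Tm = 81.5 + (-16.6) + 24.296 − 25 = 64.196 → 64.2°C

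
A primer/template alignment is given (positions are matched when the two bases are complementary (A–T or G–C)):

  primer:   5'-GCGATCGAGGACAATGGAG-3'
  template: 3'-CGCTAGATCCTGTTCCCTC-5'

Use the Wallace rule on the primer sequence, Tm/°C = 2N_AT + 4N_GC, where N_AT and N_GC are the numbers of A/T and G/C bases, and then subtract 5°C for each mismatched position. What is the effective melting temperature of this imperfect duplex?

50°C

Primer base counts: A=6, T=2, G=8, C=3 → A+T=8, G+C=11
Perfect-match Tm = 2(8) + 4(11) = 16 + 44 = 60°C
Mismatches (positions where the bases are not complementary): 2 (at positions 7, 15)
Effective Tm = 60 − 2×5 = 60 − 10 = 50°C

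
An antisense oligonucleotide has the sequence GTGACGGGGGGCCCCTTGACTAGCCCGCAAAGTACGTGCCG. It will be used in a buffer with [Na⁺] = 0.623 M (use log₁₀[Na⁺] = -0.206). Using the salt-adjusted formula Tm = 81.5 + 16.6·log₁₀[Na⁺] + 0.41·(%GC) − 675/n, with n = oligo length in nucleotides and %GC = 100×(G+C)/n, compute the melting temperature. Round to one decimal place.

89.6°C

Length n = 41. Counting bases: G=15, C=13, A=7, T=6
G+C = 28, so %GC = 28/41 × 100 = 68.293%
Salt term: 16.6 × (-0.206) = -3.42
GC term: 0.41 × 68.293 = 28; length term: −675/41 = −16.463
Tm = 81.5 + (-3.42) + 28 − 16.463 = 89.617 → 89.6°C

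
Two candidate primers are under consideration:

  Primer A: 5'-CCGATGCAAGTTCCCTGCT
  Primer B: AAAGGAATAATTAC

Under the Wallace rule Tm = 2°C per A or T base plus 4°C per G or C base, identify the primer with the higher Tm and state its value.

Primer A: A+T=8, G+C=11 → Tm = 2(8)+4(11) = 60°C
Primer B: A+T=11, G+C=3 → Tm = 2(11)+4(3) = 34°C
60°C vs 34°C → primer A is higher.

Primer A, 60°C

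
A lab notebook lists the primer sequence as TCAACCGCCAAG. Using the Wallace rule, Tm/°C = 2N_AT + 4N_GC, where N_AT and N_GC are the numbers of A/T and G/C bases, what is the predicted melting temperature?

38°C

G=2, A=4, T=1, C=5
So N_AT = 5 and N_GC = 7.
Tm = 2(5) + 4(7) = 10 + 28 = 38°C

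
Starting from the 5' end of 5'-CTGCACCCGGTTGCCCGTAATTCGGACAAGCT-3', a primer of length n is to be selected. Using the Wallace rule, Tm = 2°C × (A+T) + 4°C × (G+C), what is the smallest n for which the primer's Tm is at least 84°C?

First 25 bases: CTGCACCCGGTTGCCCGTAATTCGG → Tm = 82°C (< 84°C)
First 26 bases: CTGCACCCGGTTGCCCGTAATTCGGA → Tm = 84°C (≥ 84°C)
Since every base adds ≥2°C, Tm only increases with n, so the threshold is first crossed at n = 26.

n = 26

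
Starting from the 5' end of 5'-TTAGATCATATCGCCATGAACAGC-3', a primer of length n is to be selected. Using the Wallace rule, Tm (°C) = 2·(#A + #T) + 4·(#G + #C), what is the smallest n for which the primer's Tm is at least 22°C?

n = 9

First 8 bases: TTAGATCA → Tm = 20°C (< 22°C)
First 9 bases: TTAGATCAT → Tm = 22°C (≥ 22°C)
Each additional base adds 2°C (A/T) or 4°C (G/C), so Tm is non-decreasing in n; n = 9 is the first length to reach 22°C.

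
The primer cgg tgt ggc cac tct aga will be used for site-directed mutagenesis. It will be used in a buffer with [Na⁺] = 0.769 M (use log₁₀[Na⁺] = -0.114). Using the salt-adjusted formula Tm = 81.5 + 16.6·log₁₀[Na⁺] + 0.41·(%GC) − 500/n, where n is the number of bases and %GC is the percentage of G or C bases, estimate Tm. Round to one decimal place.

Length n = 18. G=6, T=4, C=5, A=3
G+C = 11, so %GC = 11/18 × 100 = 61.111%
Salt term: 16.6 × (-0.114) = -1.892
GC term: 0.41 × 61.111 = 25.056; length term: −500/18 = −27.778
Tm = 81.5 + (-1.892) + 25.056 − 27.778 = 76.886 → 76.9°C

76.9°C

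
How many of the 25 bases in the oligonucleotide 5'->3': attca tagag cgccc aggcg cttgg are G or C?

Counting bases: A=5, T=5, G=8, C=7
G+C = 8 + 7 = 15

15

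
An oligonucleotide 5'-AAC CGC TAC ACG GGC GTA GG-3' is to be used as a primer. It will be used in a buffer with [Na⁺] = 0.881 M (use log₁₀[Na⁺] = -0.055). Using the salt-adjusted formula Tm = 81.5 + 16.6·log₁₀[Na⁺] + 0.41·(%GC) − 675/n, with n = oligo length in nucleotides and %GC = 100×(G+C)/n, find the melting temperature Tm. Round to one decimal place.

Length n = 20. Scanning the sequence gives T=2, G=7, A=5, C=6.
G+C = 13, so %GC = 13/20 × 100 = 65%
Salt term: 16.6 × (-0.055) = -0.913
GC term: 0.41 × 65 = 26.65; length term: −675/20 = −33.75
Tm = 81.5 + (-0.913) + 26.65 − 33.75 = 73.487 → 73.5°C

73.5°C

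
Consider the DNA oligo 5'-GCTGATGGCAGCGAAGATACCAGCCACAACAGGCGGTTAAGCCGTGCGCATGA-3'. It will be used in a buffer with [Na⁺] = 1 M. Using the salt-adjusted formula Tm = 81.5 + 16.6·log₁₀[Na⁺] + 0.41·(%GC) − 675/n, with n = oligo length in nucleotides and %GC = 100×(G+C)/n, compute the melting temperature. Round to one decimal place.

92.7°C

Length n = 53. Base counts: G=17, A=15, T=7, C=14
G+C = 31, so %GC = 31/53 × 100 = 58.491%
Salt term: 16.6 × (0) = 0
GC term: 0.41 × 58.491 = 23.981; length term: −675/53 = −12.736
Tm = 81.5 + (0) + 23.981 − 12.736 = 92.745 → 92.7°C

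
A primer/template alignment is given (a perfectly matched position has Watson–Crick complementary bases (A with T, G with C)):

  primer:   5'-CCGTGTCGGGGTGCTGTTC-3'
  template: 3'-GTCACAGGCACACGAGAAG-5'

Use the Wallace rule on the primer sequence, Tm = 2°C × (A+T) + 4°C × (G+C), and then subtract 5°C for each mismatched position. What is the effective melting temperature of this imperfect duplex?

Primer base counts: A=0, T=6, G=8, C=5 → A+T=6, G+C=13
Perfect-match Tm = 2(6) + 4(13) = 12 + 52 = 64°C
Mismatches (positions where the bases are not complementary): 4 (at positions 2, 8, 10, 16)
Effective Tm = 64 − 4×5 = 64 − 20 = 44°C

44°C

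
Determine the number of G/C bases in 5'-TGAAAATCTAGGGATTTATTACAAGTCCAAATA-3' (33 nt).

9

Scanning the sequence gives G=5, T=10, A=14, C=4.
Total G or C: 5 + 4 = 9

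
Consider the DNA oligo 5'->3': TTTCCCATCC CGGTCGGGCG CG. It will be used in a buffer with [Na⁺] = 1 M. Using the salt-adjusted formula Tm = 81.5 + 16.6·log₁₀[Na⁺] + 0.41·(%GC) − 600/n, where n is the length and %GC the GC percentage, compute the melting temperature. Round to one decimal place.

84.0°C

Length n = 22. Counting bases: A=1, G=7, T=5, C=9
G+C = 16, so %GC = 16/22 × 100 = 72.727%
Salt term: 16.6 × (0) = 0
GC term: 0.41 × 72.727 = 29.818; length term: −600/22 = −27.273
Tm = 81.5 + (0) + 29.818 − 27.273 = 84.045 → 84.0°C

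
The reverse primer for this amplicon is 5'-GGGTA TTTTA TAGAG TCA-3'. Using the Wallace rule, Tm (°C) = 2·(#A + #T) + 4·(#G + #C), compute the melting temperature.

Counting bases: C=1, T=7, G=5, A=5
AT pairs contribute 12, GC pairs contribute 6.
Tm = 2×12 + 4×6 = 48°C

48°C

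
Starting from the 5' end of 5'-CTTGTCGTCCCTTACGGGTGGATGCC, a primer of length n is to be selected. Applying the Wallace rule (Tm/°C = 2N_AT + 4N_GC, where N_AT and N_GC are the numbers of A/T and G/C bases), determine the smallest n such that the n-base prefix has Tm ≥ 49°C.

n = 16

First 15 bases: CTTGTCGTCCCTTAC → Tm = 46°C (< 49°C)
First 16 bases: CTTGTCGTCCCTTACG → Tm = 50°C (≥ 49°C)
Since every base adds ≥2°C, Tm only increases with n, so the threshold is first crossed at n = 16.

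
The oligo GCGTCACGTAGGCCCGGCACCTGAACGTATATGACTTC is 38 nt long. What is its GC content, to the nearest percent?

Base counts: T=8, G=10, C=12, A=8
G+C = 10 + 12 = 22 out of 38 bases
%GC = 22/38 × 100 = 57.89% ≈ 58%

58%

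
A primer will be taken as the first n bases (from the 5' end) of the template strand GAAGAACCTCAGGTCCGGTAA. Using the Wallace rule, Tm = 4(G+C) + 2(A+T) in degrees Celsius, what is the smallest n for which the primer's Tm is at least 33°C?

First 11 bases: GAAGAACCTCA → Tm = 32°C (< 33°C)
First 12 bases: GAAGAACCTCAG → Tm = 36°C (≥ 33°C)
Since every base adds ≥2°C, Tm only increases with n, so the threshold is first crossed at n = 12.

n = 12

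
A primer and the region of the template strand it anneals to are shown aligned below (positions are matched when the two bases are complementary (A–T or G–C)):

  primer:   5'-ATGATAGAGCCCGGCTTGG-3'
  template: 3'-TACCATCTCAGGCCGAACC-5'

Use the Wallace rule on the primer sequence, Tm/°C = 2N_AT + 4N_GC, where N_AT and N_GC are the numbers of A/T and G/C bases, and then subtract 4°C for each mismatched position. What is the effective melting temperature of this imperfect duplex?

52°C

Primer base counts: A=4, T=4, G=7, C=4 → A+T=8, G+C=11
Perfect-match Tm = 2(8) + 4(11) = 16 + 44 = 60°C
Mismatches (positions where the bases are not complementary): 2 (at positions 4, 10)
Effective Tm = 60 − 2×4 = 60 − 8 = 52°C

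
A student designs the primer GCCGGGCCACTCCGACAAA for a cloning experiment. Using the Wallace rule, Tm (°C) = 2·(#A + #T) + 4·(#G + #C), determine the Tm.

64°C

G=5, T=1, A=5, C=8
A+T = 6, G+C = 13
Tm = 2×6 + 4×13 = 64°C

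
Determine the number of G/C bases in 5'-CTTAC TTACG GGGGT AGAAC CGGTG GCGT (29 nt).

Scanning the sequence gives C=6, G=11, A=5, T=7.
G+C = 11 + 6 = 17

17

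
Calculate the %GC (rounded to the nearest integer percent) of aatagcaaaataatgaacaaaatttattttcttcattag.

T=14, A=18, G=3, C=4
G+C = 3 + 4 = 7 out of 39 bases
%GC = 7/39 × 100 = 17.95% ≈ 18%

18%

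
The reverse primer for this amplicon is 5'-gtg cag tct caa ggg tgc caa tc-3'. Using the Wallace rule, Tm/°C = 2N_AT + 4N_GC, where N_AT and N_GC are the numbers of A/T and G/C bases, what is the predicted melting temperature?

Scanning the sequence gives T=5, C=6, G=7, A=5.
So N_AT = 10 and N_GC = 13.
Tm = 2(10) + 4(13) = 20 + 52 = 72°C

72°C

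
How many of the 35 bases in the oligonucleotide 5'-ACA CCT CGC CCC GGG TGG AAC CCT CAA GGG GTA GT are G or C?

Scanning the sequence gives C=12, A=7, T=5, G=11.
G+C = 11 + 12 = 23

23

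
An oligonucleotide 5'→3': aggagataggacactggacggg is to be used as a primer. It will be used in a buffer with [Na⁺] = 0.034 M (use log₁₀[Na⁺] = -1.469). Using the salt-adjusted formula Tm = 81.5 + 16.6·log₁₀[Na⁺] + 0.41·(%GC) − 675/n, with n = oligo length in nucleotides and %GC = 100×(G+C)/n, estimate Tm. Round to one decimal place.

Length n = 22. Base counts: G=10, A=7, T=2, C=3
G+C = 13, so %GC = 13/22 × 100 = 59.091%
Salt term: 16.6 × (-1.469) = -24.385
GC term: 0.41 × 59.091 = 24.227; length term: −675/22 = −30.682
Tm = 81.5 + (-24.385) + 24.227 − 30.682 = 50.66 → 50.7°C

50.7°C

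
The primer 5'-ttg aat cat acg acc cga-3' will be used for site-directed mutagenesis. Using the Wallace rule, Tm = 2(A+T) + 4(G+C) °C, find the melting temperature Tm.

52°C

Base counts: G=3, T=4, A=6, C=5
So N_AT = 10 and N_GC = 8.
Tm = 2×10 + 4×8 = 52°C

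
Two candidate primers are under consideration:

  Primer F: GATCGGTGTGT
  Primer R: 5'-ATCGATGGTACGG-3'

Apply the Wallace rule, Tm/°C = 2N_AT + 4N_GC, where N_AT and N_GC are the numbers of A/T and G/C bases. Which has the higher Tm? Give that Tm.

Primer F: A+T=5, G+C=6 → Tm = 2(5)+4(6) = 34°C
Primer R: A+T=6, G+C=7 → Tm = 2(6)+4(7) = 40°C
34°C vs 40°C → primer R is higher.

Primer R, 40°C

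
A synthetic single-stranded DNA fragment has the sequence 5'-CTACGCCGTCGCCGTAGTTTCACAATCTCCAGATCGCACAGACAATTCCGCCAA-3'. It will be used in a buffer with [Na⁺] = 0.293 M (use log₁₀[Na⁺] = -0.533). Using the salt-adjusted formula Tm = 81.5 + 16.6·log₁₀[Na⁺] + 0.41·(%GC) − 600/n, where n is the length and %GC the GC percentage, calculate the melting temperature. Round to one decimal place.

83.6°C

Length n = 54. Scanning the sequence gives G=9, A=14, C=20, T=11.
G+C = 29, so %GC = 29/54 × 100 = 53.704%
Salt term: 16.6 × (-0.533) = -8.848
GC term: 0.41 × 53.704 = 22.019; length term: −600/54 = −11.111
Tm = 81.5 + (-8.848) + 22.019 − 11.111 = 83.56 → 83.6°C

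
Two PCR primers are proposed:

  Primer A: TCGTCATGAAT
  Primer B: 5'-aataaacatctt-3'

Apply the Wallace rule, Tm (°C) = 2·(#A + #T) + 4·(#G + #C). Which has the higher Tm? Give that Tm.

Primer A, 30°C

Primer A: A+T=7, G+C=4 → Tm = 2(7)+4(4) = 30°C
Primer B: A+T=10, G+C=2 → Tm = 2(10)+4(2) = 28°C
30°C vs 28°C → primer A is higher.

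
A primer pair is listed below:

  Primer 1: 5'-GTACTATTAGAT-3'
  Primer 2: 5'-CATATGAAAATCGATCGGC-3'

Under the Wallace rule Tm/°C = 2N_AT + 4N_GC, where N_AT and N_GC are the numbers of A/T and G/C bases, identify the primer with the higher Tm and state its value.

Primer 1: A+T=9, G+C=3 → Tm = 2(9)+4(3) = 30°C
Primer 2: A+T=11, G+C=8 → Tm = 2(11)+4(8) = 54°C
30°C vs 54°C → primer 2 is higher.

Primer 2, 54°C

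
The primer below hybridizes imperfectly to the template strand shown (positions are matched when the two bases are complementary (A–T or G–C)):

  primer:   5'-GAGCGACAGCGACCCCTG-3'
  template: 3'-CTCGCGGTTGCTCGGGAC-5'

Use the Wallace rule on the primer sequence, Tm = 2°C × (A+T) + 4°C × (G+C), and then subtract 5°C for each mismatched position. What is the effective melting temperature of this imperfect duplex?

Primer base counts: A=4, T=1, G=6, C=7 → A+T=5, G+C=13
Perfect-match Tm = 2(5) + 4(13) = 10 + 52 = 62°C
Mismatches (positions where the bases are not complementary): 3 (at positions 6, 9, 13)
Effective Tm = 62 − 3×5 = 62 − 15 = 47°C

47°C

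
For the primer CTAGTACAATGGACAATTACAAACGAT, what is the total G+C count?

Base counts: A=12, T=6, C=5, G=4
Total G or C: 4 + 5 = 9

9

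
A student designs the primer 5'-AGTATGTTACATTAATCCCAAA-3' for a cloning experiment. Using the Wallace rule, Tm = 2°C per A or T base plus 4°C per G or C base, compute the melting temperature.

Base counts: T=7, A=9, G=2, C=4
So N_AT = 16 and N_GC = 6.
Tm = 4·6 + 2·16 = 24 + 32 = 56°C

56°C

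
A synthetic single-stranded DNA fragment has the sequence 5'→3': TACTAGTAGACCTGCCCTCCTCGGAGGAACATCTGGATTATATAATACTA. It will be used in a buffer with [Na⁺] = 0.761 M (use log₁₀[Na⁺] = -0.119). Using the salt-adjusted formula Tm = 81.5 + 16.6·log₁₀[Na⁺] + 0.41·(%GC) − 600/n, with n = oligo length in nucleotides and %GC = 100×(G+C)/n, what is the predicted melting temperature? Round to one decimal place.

84.7°C

Length n = 50. Counting bases: C=12, T=14, A=15, G=9
G+C = 21, so %GC = 21/50 × 100 = 42%
Salt term: 16.6 × (-0.119) = -1.975
GC term: 0.41 × 42 = 17.22; length term: −600/50 = −12
Tm = 81.5 + (-1.975) + 17.22 − 12 = 84.745 → 84.7°C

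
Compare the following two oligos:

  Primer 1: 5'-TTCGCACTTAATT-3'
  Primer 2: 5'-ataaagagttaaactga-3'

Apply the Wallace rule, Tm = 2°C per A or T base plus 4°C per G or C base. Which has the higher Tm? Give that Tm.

Primer 2, 42°C

Primer 1: A+T=9, G+C=4 → Tm = 2(9)+4(4) = 34°C
Primer 2: A+T=13, G+C=4 → Tm = 2(13)+4(4) = 42°C
34°C vs 42°C → primer 2 is higher.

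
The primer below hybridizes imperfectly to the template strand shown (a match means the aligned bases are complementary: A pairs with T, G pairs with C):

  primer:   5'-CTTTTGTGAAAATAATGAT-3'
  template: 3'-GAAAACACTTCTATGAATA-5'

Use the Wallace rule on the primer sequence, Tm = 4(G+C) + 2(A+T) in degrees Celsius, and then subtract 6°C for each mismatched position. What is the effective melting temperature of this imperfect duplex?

Primer base counts: A=7, T=8, G=3, C=1 → A+T=15, G+C=4
Perfect-match Tm = 2(15) + 4(4) = 30 + 16 = 46°C
Mismatches (positions where the bases are not complementary): 3 (at positions 11, 15, 17)
Effective Tm = 46 − 3×6 = 46 − 18 = 28°C

28°C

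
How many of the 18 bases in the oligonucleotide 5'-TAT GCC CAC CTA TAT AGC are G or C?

T=5, A=5, G=2, C=6
G+C = 2 + 6 = 8

8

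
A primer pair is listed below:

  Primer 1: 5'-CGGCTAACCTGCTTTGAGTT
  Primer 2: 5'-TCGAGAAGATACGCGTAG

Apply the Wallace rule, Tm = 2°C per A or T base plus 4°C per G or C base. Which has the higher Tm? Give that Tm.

Primer 1: A+T=10, G+C=10 → Tm = 2(10)+4(10) = 60°C
Primer 2: A+T=9, G+C=9 → Tm = 2(9)+4(9) = 54°C
60°C vs 54°C → primer 1 is higher.

Primer 1, 60°C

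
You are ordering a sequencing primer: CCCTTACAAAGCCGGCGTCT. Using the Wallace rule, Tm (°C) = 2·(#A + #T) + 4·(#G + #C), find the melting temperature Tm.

Scanning the sequence gives C=8, A=4, G=4, T=4.
So N_AT = 8 and N_GC = 12.
Tm = 4·12 + 2·8 = 48 + 16 = 64°C

64°C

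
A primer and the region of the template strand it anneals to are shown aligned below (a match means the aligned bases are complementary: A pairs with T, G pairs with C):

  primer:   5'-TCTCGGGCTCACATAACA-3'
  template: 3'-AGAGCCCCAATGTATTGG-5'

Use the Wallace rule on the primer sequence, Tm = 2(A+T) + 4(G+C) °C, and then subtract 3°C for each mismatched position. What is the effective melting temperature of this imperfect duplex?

Primer base counts: A=5, T=4, G=3, C=6 → A+T=9, G+C=9
Perfect-match Tm = 2(9) + 4(9) = 18 + 36 = 54°C
Mismatches (positions where the bases are not complementary): 3 (at positions 8, 10, 18)
Effective Tm = 54 − 3×3 = 54 − 9 = 45°C

45°C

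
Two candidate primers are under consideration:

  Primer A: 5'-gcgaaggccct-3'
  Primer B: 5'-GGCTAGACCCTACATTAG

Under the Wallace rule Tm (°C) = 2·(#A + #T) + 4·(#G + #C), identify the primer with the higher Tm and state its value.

Primer B, 54°C

Primer A: A+T=3, G+C=8 → Tm = 2(3)+4(8) = 38°C
Primer B: A+T=9, G+C=9 → Tm = 2(9)+4(9) = 54°C
38°C vs 54°C → primer B is higher.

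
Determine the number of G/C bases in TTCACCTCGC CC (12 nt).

8

C=7, T=3, G=1, A=1
Total G or C: 1 + 7 = 8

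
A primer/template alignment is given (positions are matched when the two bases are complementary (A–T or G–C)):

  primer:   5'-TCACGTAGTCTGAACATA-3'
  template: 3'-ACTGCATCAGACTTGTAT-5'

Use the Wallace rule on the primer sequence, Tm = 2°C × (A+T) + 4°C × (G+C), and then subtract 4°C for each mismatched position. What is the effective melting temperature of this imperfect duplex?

Primer base counts: A=6, T=5, G=3, C=4 → A+T=11, G+C=7
Perfect-match Tm = 2(11) + 4(7) = 22 + 28 = 50°C
Mismatches (positions where the bases are not complementary): 1 (at position 2)
Effective Tm = 50 − 1×4 = 50 − 4 = 46°C

46°C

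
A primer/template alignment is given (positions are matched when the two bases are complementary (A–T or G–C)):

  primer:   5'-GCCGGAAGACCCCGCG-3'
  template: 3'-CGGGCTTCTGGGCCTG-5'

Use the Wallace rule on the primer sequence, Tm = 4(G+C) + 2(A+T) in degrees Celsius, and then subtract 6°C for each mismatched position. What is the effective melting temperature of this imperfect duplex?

34°C

Primer base counts: A=3, T=0, G=6, C=7 → A+T=3, G+C=13
Perfect-match Tm = 2(3) + 4(13) = 6 + 52 = 58°C
Mismatches (positions where the bases are not complementary): 4 (at positions 4, 13, 15, 16)
Effective Tm = 58 − 4×6 = 58 − 24 = 34°C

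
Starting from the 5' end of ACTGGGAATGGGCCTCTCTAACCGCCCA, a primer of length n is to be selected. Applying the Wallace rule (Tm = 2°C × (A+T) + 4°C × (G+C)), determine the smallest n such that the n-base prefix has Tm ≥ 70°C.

n = 23

First 22 bases: ACTGGGAATGGGCCTCTCTAAC → Tm = 68°C (< 70°C)
First 23 bases: ACTGGGAATGGGCCTCTCTAACC → Tm = 72°C (≥ 70°C)
Since every base adds ≥2°C, Tm only increases with n, so the threshold is first crossed at n = 23.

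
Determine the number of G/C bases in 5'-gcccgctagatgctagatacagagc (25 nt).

Base counts: G=7, C=7, T=4, A=7
G+C = 7 + 7 = 14

14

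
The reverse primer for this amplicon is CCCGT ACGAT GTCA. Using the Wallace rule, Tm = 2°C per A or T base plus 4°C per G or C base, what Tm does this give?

44°C

G=3, C=5, T=3, A=3
AT pairs contribute 6, GC pairs contribute 8.
Tm = 2(6) + 4(8) = 12 + 32 = 44°C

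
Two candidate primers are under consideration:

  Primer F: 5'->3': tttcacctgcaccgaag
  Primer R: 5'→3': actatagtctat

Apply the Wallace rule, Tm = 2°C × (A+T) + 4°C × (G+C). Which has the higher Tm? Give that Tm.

Primer F, 52°C

Primer F: A+T=8, G+C=9 → Tm = 2(8)+4(9) = 52°C
Primer R: A+T=9, G+C=3 → Tm = 2(9)+4(3) = 30°C
52°C vs 30°C → primer F is higher.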